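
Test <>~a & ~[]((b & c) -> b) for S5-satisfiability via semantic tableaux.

Unsatisfiable (every branch closes)

1. <>~a & ~[]((b & c) -> b), w0
2. <>~a, w0   [&-rule on 1]
3. ~[]((b & c) -> b), w0   [&-rule on 1]
4. ~a, w1   [<>-rule on 2: fresh world w1, w0Rw1]
5. ~((b & c) -> b), w2   [~[]-rule on 3: fresh world w2, w0Rw2]
6. b & c, w2   [~->-rule on 5]
7. ~b, w2   [~->-rule on 5]
8. b, w2   [&-rule on 6]
9. c, w2   [&-rule on 6]
Accessibility: w0Rw0, w0Rw1, w0Rw2, w1Rw0, w1Rw1, w1Rw2, w2Rw0, w2Rw1, w2Rw2
Branch closes: b and ~b both at w2.
(One branch shown.) All branches close.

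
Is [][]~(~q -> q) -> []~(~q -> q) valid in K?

Tableau for the negation ~([][]~(~q -> q) -> []~(~q -> q)):
1. ~([][]~(~q -> q) -> []~(~q -> q)), 0
2. [][]~(~q -> q), 0
3. ~[]~(~q -> q), 0
4. ~q -> q, 1
5. []~(~q -> q), 1
6. q, 1
Accessibility: 0R1
The negation has an open branch (countermodel exists).

No, not valid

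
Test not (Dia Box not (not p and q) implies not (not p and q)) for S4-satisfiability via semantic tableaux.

Satisfiable

1. not (Dia Box not (not p and q) implies not (not p and q)), u
2. Dia Box not (not p and q), u
3. not p and q, u
4. not p, u
5. q, u
6. Box not (not p and q), v
7. not (not p and q), v
8. not q, v
Accessibility: uRu, uRv, vRv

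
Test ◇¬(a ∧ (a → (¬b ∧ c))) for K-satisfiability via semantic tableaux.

Satisfiable (open branch found)

1. ◇¬(a ∧ (a → (¬b ∧ c))), u
2. ¬(a ∧ (a → (¬b ∧ c))), v
3. ¬(a → (¬b ∧ c)), v
4. a, v
5. ¬(¬b ∧ c), v
6. ¬c, v
Accessibility: uRv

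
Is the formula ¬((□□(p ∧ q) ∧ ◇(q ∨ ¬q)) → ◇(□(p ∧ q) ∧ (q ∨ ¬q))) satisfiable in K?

1. ¬((□□(p ∧ q) ∧ ◇(q ∨ ¬q)) → ◇(□(p ∧ q) ∧ (q ∨ ¬q))), 0
2. □□(p ∧ q) ∧ ◇(q ∨ ¬q), 0
3. ¬◇(□(p ∧ q) ∧ (q ∨ ¬q)), 0
4. □□(p ∧ q), 0
5. ◇(q ∨ ¬q), 0
6. q ∨ ¬q, 1
7. ¬(□(p ∧ q) ∧ (q ∨ ¬q)), 1
8. □(p ∧ q), 1
9. ¬q, 1
10. ¬□(p ∧ q), 1
11. ¬(p ∧ q), 2
12. p ∧ q, 2
13. p, 2
14. q, 2
15. ¬q, 2
Accessibility: 0R1, 1R2
Branch closes: q and ¬q both at 2.
(One branch shown.) All branches close.

Unsatisfiable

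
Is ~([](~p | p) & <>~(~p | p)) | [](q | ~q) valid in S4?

Valid

Tableau for the negation ~(~([](~p | p) & <>~(~p | p)) | [](q | ~q)):
1. ~(~([](~p | p) & <>~(~p | p)) | [](q | ~q)), w0
2. [](~p | p) & <>~(~p | p), w0   [~|-rule on 1]
3. ~[](q | ~q), w0   [~|-rule on 1]
4. [](~p | p), w0   [&-rule on 2]
5. <>~(~p | p), w0   [&-rule on 2]
6. ~p | p, w0   [[]-rule on 4 via w0Rw0]
7. p, w0   [|-rule on 6 (branches; this branch)]
8. ~(q | ~q), w1   [~[]-rule on 3: fresh world w1, w0Rw1]
9. ~q, w1   [~|-rule on 8]
10. q, w1   [~|-rule on 8]
Accessibility: w0Rw0, w0Rw1, w1Rw1
Branch closes: q and ~q both at w1.
Every branch of the negation's tableau closes; the branch above is one of them.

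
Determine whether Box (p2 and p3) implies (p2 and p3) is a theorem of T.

Valid in T

Tableau for the negation not (Box (p2 and p3) implies (p2 and p3)):
1. not (Box (p2 and p3) implies (p2 and p3)), w0
2. Box (p2 and p3), w0
3. not (p2 and p3), w0
4. p2 and p3, w0
5. p2, w0
6. p3, w0
7. not p3, w0
Accessibility: w0Rw0
Branch closes: p3 and not p3 both at w0.
All branches of the negation close; one closing branch shown above.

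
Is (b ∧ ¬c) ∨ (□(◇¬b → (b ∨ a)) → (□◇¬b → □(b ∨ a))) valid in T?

Valid

Tableau for the negation ¬((b ∧ ¬c) ∨ (□(◇¬b → (b ∨ a)) → (□◇¬b → □(b ∨ a)))):
1. ¬((b ∧ ¬c) ∨ (□(◇¬b → (b ∨ a)) → (□◇¬b → □(b ∨ a)))), w0
2. ¬(b ∧ ¬c), w0   [¬∨-rule on 1]
3. ¬(□(◇¬b → (b ∨ a)) → (□◇¬b → □(b ∨ a))), w0   [¬∨-rule on 1]
4. □(◇¬b → (b ∨ a)), w0   [¬→-rule on 3]
5. ¬(□◇¬b → □(b ∨ a)), w0   [¬→-rule on 3]
6. □◇¬b, w0   [¬→-rule on 5]
7. ¬□(b ∨ a), w0   [¬→-rule on 5]
8. ◇¬b → (b ∨ a), w0   [□-rule on 4 via w0Rw0]
9. ◇¬b, w0   [□-rule on 6 via w0Rw0]
10. c, w0   [¬∧-rule on 2 (branches; this branch)]
11. b ∨ a, w0   [→-rule on 8 (branches; this branch)]
12. a, w0   [∨-rule on 11 (branches; this branch)]
13. ¬(b ∨ a), w1   [¬□-rule on 7: fresh world w1, w0Rw1]
14. ¬b, w1   [¬∨-rule on 13]
15. ¬a, w1   [¬∨-rule on 13]
16. ◇¬b → (b ∨ a), w1   [□-rule on 4 via w0Rw1]
17. ◇¬b, w1   [□-rule on 6 via w0Rw1]
18. b ∨ a, w1   [→-rule on 16 (branches; this branch)]
19. a, w1   [∨-rule on 18 (branches; this branch)]
Accessibility: w0Rw0, w0Rw1, w1Rw1
Branch closes: a and ¬a both at w1.
Every branch of the negation's tableau closes; the branch above is one of them.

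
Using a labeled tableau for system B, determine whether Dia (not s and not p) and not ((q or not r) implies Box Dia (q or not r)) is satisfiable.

1. Dia (not s and not p) and not ((q or not r) implies Box Dia (q or not r)), 0
2. Dia (not s and not p), 0
3. not ((q or not r) implies Box Dia (q or not r)), 0
4. q or not r, 0
5. not Box Dia (q or not r), 0
6. not r, 0
7. not s and not p, 1
8. not s, 1
9. not p, 1
10. not Dia (q or not r), 2
11. not (q or not r), 0
12. not q, 0
13. r, 0
Accessibility: 0R0, 0R1, 0R2, 1R0, 1R1, 2R0, 2R2
Branch closes: r and not r both at 0.
Every branch closes; the branch above is one of them.

No, unsatisfiable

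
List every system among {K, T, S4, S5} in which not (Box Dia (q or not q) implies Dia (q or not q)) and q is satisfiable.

K

K-tableau for the formula:
1. not (Box Dia (q or not q) implies Dia (q or not q)) and q, w0
2. not (Box Dia (q or not q) implies Dia (q or not q)), w0
3. q, w0
4. Box Dia (q or not q), w0
5. not Dia (q or not q), w0
Complete open branch: satisfiable in K.
T-tableau for the formula:
1. not (Box Dia (q or not q) implies Dia (q or not q)) and q, w0
2. not (Box Dia (q or not q) implies Dia (q or not q)), w0
3. q, w0
4. Box Dia (q or not q), w0
5. not Dia (q or not q), w0
6. Dia (q or not q), w0
7. not (q or not q), w0
8. not q, w0
Accessibility: w0Rw0
Branch closes: q and not q both at w0.
Every branch closes (one shown): unsatisfiable in T, hence also in S4, S5 (every S4/S5-frame is a T-frame).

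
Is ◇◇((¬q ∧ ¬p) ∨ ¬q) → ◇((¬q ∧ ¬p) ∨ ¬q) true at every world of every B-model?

No, not valid

Tableau for the negation ¬(◇◇((¬q ∧ ¬p) ∨ ¬q) → ◇((¬q ∧ ¬p) ∨ ¬q)):
1. ¬(◇◇((¬q ∧ ¬p) ∨ ¬q) → ◇((¬q ∧ ¬p) ∨ ¬q)), u
2. ◇◇((¬q ∧ ¬p) ∨ ¬q), u   [¬→-rule on 1]
3. ¬◇((¬q ∧ ¬p) ∨ ¬q), u   [¬→-rule on 1]
4. ¬((¬q ∧ ¬p) ∨ ¬q), u   [¬◇-rule on 3 via uRu]
5. ¬(¬q ∧ ¬p), u   [¬∨-rule on 4]
6. q, u   [¬∨-rule on 4]
7. p, u   [¬∧-rule on 5 (branches; this branch)]
8. ◇((¬q ∧ ¬p) ∨ ¬q), v   [◇-rule on 2: fresh world v, uRv]
9. ¬((¬q ∧ ¬p) ∨ ¬q), v   [¬◇-rule on 3 via uRv]
10. ¬(¬q ∧ ¬p), v   [¬∨-rule on 9]
11. q, v   [¬∨-rule on 9]
12. p, v   [¬∧-rule on 10 (branches; this branch)]
13. (¬q ∧ ¬p) ∨ ¬q, w   [◇-rule on 8: fresh world w, vRw]
14. ¬q, w   [∨-rule on 13 (branches; this branch)]
Accessibility: uRu, uRv, vRu, vRv, vRw, wRv, wRw
The negation has an open branch (countermodel exists).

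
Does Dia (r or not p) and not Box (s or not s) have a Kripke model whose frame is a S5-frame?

Unsatisfiable (every branch closes)

1. Dia (r or not p) and not Box (s or not s), u
2. Dia (r or not p), u
3. not Box (s or not s), u
4. r or not p, v
5. not p, v
6. not (s or not s), w
7. not s, w
8. s, w
Accessibility: uRu, uRv, uRw, vRu, vRv, vRw, wRu, wRv, wRw
Branch closes: s and not s both at w.
Every branch closes; the branch above is one of them.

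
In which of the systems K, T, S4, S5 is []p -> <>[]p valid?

T-tableau for the negation ~([]p -> <>[]p):
1. ~([]p -> <>[]p), 0
2. []p, 0   [~->-rule on 1]
3. ~<>[]p, 0   [~->-rule on 1]
4. p, 0   [[]-rule on 2 via 0R0]
5. ~[]p, 0   [~<>-rule on 3 via 0R0]
6. ~p, 1   [~[]-rule on 5: fresh world 1, 0R1]
7. p, 1   [[]-rule on 2 via 0R1]
Accessibility: 0R0, 0R1, 1R1
Branch closes: p and ~p both at 1.
Every branch closes (one shown): valid in T, hence also in S4, S5 (every theorem of T is a theorem of S4 and S5).
K-tableau for the negation ~([]p -> <>[]p):
1. ~([]p -> <>[]p), 0
2. []p, 0   [~->-rule on 1]
3. ~<>[]p, 0   [~->-rule on 1]
Complete open branch: countermodel on a K-frame, so not valid in K.

T, S4, S5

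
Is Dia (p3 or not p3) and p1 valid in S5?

Tableau for the negation not (Dia (p3 or not p3) and p1):
1. not (Dia (p3 or not p3) and p1), 0
2. not p1, 0
Accessibility: 0R0
The negation has an open branch (countermodel exists).

No, not valid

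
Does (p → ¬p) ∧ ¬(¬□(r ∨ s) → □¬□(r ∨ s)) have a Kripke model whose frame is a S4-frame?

Satisfiable

1. (p → ¬p) ∧ ¬(¬□(r ∨ s) → □¬□(r ∨ s)), 0
2. p → ¬p, 0
3. ¬(¬□(r ∨ s) → □¬□(r ∨ s)), 0
4. ¬□(r ∨ s), 0
5. ¬□¬□(r ∨ s), 0
6. ¬p, 0
7. ¬(r ∨ s), 1
8. ¬r, 1
9. ¬s, 1
10. □(r ∨ s), 2
11. r ∨ s, 2
12. s, 2
Accessibility: 0R0, 0R1, 0R2, 1R1, 2R2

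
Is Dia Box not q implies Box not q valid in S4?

Tableau for the negation not (Dia Box not q implies Box not q):
1. not (Dia Box not q implies Box not q), w0
2. Dia Box not q, w0   [neg-implies-rule on 1]
3. not Box not q, w0   [neg-implies-rule on 1]
4. Box not q, w1   [Dia-rule on 2: fresh world w1, w0Rw1]
5. not q, w1   [Box-rule on 4 via w1Rw1]
6. q, w2   [neg-Box-rule on 3: fresh world w2, w0Rw2]
Accessibility: w0Rw0, w0Rw1, w0Rw2, w1Rw1, w2Rw2
The negation has an open branch (countermodel exists).

No, not valid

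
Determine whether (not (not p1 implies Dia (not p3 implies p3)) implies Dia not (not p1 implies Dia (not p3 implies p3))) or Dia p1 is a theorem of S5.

Valid

Tableau for the negation not ((not (not p1 implies Dia (not p3 implies p3)) implies Dia not (not p1 implies Dia (not p3 implies p3))) or Dia p1):
1. not ((not (not p1 implies Dia (not p3 implies p3)) implies Dia not (not p1 implies Dia (not p3 implies p3))) or Dia p1), 0
2. not (not (not p1 implies Dia (not p3 implies p3)) implies Dia not (not p1 implies Dia (not p3 implies p3))), 0
3. not Dia p1, 0
4. not (not p1 implies Dia (not p3 implies p3)), 0
5. not Dia not (not p1 implies Dia (not p3 implies p3)), 0
6. not p1, 0
7. not Dia (not p3 implies p3), 0
8. not p1 implies Dia (not p3 implies p3), 0
9. not (not p3 implies p3), 0
10. not p3, 0
11. Dia (not p3 implies p3), 0
12. not p3 implies p3, 1
13. not p1, 1
14. not p1 implies Dia (not p3 implies p3), 1
15. not (not p3 implies p3), 1
16. not p3, 1
17. p3, 1
Accessibility: 0R0, 0R1, 1R0, 1R1
Branch closes: p3 and not p3 both at 1.
Every branch of the negation's tableau closes; the branch above is one of them.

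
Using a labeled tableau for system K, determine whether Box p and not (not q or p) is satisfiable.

1. Box p and not (not q or p), u
2. Box p, u
3. not (not q or p), u
4. q, u
5. not p, u

Yes, satisfiable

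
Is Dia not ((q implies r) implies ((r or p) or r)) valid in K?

No, not valid

Tableau for the negation not Dia not ((q implies r) implies ((r or p) or r)):
1. not Dia not ((q implies r) implies ((r or p) or r)), w0
The negation has an open branch (countermodel exists).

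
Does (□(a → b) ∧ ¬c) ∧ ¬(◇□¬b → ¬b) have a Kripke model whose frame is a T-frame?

Yes, satisfiable

1. (□(a → b) ∧ ¬c) ∧ ¬(◇□¬b → ¬b), u
2. □(a → b) ∧ ¬c, u   [∧-rule on 1]
3. ¬(◇□¬b → ¬b), u   [∧-rule on 1]
4. □(a → b), u   [∧-rule on 2]
5. ¬c, u   [∧-rule on 2]
6. ◇□¬b, u   [¬→-rule on 3]
7. b, u   [¬→-rule on 3]
8. a → b, u   [□-rule on 4 via uRu]
9. □¬b, v   [◇-rule on 6: fresh world v, uRv]
10. a → b, v   [□-rule on 4 via uRv]
11. ¬b, v   [□-rule on 9 via vRv]
12. ¬a, v   [→-rule on 10 (branches; this branch)]
Accessibility: uRu, uRv, vRv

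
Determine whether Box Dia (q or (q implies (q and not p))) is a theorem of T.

Tableau for the negation not Box Dia (q or (q implies (q and not p))):
1. not Box Dia (q or (q implies (q and not p))), u
2. not Dia (q or (q implies (q and not p))), v
3. not (q or (q implies (q and not p))), v
4. not q, v
5. not (q implies (q and not p)), v
6. q, v
7. not (q and not p), v
Accessibility: uRu, uRv, vRv
Branch closes: q and not q both at v.
Every branch of the negation's tableau closes; the branch above is one of them.

Valid in T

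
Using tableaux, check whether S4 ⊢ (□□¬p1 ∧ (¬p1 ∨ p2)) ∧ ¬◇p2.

Tableau for the negation ¬((□□¬p1 ∧ (¬p1 ∨ p2)) ∧ ¬◇p2):
1. ¬((□□¬p1 ∧ (¬p1 ∨ p2)) ∧ ¬◇p2), 0
2. ◇p2, 0
3. p2, 1
Accessibility: 0R0, 0R1, 1R1
The negation has an open branch (countermodel exists).

Not valid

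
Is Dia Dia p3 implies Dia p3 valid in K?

Tableau for the negation not (Dia Dia p3 implies Dia p3):
1. not (Dia Dia p3 implies Dia p3), w0
2. Dia Dia p3, w0
3. not Dia p3, w0
4. Dia p3, w1
5. not p3, w1
6. p3, w2
Accessibility: w0Rw1, w1Rw2
The negation has an open branch (countermodel exists).

Not valid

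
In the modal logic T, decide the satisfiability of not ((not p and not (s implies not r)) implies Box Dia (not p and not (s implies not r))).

Satisfiable (open branch found)

1. not ((not p and not (s implies not r)) implies Box Dia (not p and not (s implies not r))), 0
2. not p and not (s implies not r), 0
3. not Box Dia (not p and not (s implies not r)), 0
4. not p, 0
5. not (s implies not r), 0
6. s, 0
7. r, 0
8. not Dia (not p and not (s implies not r)), 1
9. not (not p and not (s implies not r)), 1
10. s implies not r, 1
11. not r, 1
Accessibility: 0R0, 0R1, 1R1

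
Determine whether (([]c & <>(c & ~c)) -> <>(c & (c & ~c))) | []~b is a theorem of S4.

Tableau for the negation ~((([]c & <>(c & ~c)) -> <>(c & (c & ~c))) | []~b):
1. ~((([]c & <>(c & ~c)) -> <>(c & (c & ~c))) | []~b), u
2. ~(([]c & <>(c & ~c)) -> <>(c & (c & ~c))), u   [~|-rule on 1]
3. ~[]~b, u   [~|-rule on 1]
4. []c & <>(c & ~c), u   [~->-rule on 2]
5. ~<>(c & (c & ~c)), u   [~->-rule on 2]
6. []c, u   [&-rule on 4]
7. <>(c & ~c), u   [&-rule on 4]
8. ~(c & (c & ~c)), u   [~<>-rule on 5 via uRu]
9. c, u   [[]-rule on 6 via uRu]
10. ~(c & ~c), u   [~&-rule on 8 (branches; this branch)]
11. b, v   [~[]-rule on 3: fresh world v, uRv]
12. ~(c & (c & ~c)), v   [~<>-rule on 5 via uRv]
13. c, v   [[]-rule on 6 via uRv]
14. ~(c & ~c), v   [~&-rule on 12 (branches; this branch)]
15. c & ~c, w   [<>-rule on 7: fresh world w, uRw]
16. c, w   [&-rule on 15]
17. ~c, w   [&-rule on 15]
Accessibility: uRu, uRv, uRw, vRv, wRw
Branch closes: c and ~c both at w.
Every branch of the negation's tableau closes; the branch above is one of them.

Valid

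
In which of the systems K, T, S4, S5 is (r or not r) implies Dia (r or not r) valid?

T-tableau for the negation not ((r or not r) implies Dia (r or not r)):
1. not ((r or not r) implies Dia (r or not r)), u
2. r or not r, u
3. not Dia (r or not r), u
4. not (r or not r), u
5. not r, u
6. r, u
Accessibility: uRu
Branch closes: r and not r both at u.
Every branch closes (one shown): valid in T, hence also in S4, S5 (every theorem of T is a theorem of S4 and S5).
K-tableau for the negation not ((r or not r) implies Dia (r or not r)):
1. not ((r or not r) implies Dia (r or not r)), u
2. r or not r, u
3. not Dia (r or not r), u
4. not r, u
Complete open branch: countermodel on a K-frame, so not valid in K.

T, S4, S5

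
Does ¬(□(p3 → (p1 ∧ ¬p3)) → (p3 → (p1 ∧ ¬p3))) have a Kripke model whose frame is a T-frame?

1. ¬(□(p3 → (p1 ∧ ¬p3)) → (p3 → (p1 ∧ ¬p3))), w0
2. □(p3 → (p1 ∧ ¬p3)), w0   [¬→-rule on 1]
3. ¬(p3 → (p1 ∧ ¬p3)), w0   [¬→-rule on 1]
4. p3, w0   [¬→-rule on 3]
5. ¬(p1 ∧ ¬p3), w0   [¬→-rule on 3]
6. p3 → (p1 ∧ ¬p3), w0   [□-rule on 2 via w0Rw0]
7. p1 ∧ ¬p3, w0   [→-rule on 6 (branches; this branch)]
8. p1, w0   [∧-rule on 7]
9. ¬p3, w0   [∧-rule on 7]
Accessibility: w0Rw0
Branch closes: p3 and ¬p3 both at w0.
Every branch closes; the branch above is one of them.

Unsatisfiable (every branch closes)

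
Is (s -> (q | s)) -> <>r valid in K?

No, not valid

Tableau for the negation ~((s -> (q | s)) -> <>r):
1. ~((s -> (q | s)) -> <>r), 0
2. s -> (q | s), 0   [~->-rule on 1]
3. ~<>r, 0   [~->-rule on 1]
4. q | s, 0   [->-rule on 2 (branches; this branch)]
5. s, 0   [|-rule on 4 (branches; this branch)]
The negation has an open branch (countermodel exists).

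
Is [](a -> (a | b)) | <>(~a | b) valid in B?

Valid in B

Tableau for the negation ~([](a -> (a | b)) | <>(~a | b)):
1. ~([](a -> (a | b)) | <>(~a | b)), w0
2. ~[](a -> (a | b)), w0
3. ~<>(~a | b), w0
4. ~(~a | b), w0
5. a, w0
6. ~b, w0
7. ~(a -> (a | b)), w1
8. a, w1
9. ~(a | b), w1
10. ~a, w1
11. ~b, w1
Accessibility: w0Rw0, w0Rw1, w1Rw0, w1Rw1
Branch closes: a and ~a both at w1.
All branches of the negation close; one closing branch shown above.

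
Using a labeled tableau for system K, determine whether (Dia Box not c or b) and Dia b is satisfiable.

Satisfiable

1. (Dia Box not c or b) and Dia b, u
2. Dia Box not c or b, u
3. Dia b, u
4. b, u
5. b, v
Accessibility: uRv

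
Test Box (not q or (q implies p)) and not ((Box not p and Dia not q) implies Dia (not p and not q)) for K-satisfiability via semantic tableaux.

1. Box (not q or (q implies p)) and not ((Box not p and Dia not q) implies Dia (not p and not q)), 0
2. Box (not q or (q implies p)), 0   [and-rule on 1]
3. not ((Box not p and Dia not q) implies Dia (not p and not q)), 0   [and-rule on 1]
4. Box not p and Dia not q, 0   [neg-implies-rule on 3]
5. not Dia (not p and not q), 0   [neg-implies-rule on 3]
6. Box not p, 0   [and-rule on 4]
7. Dia not q, 0   [and-rule on 4]
8. not q, 1   [Dia-rule on 7: fresh world 1, 0R1]
9. not q or (q implies p), 1   [Box-rule on 2 via 0R1]
10. not (not p and not q), 1   [neg-Dia-rule on 5 via 0R1]
11. not p, 1   [Box-rule on 6 via 0R1]
12. q implies p, 1   [or-rule on 9 (branches; this branch)]
13. q, 1   [neg-and-rule on 10 (branches; this branch)]
Accessibility: 0R1
Branch closes: q and not q both at 1.
Every branch closes; the branch above is one of them.

No, unsatisfiable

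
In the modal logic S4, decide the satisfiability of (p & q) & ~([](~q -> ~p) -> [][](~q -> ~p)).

Unsatisfiable (every branch closes)

1. (p & q) & ~([](~q -> ~p) -> [][](~q -> ~p)), u
2. p & q, u   [&-rule on 1]
3. ~([](~q -> ~p) -> [][](~q -> ~p)), u   [&-rule on 1]
4. p, u   [&-rule on 2]
5. q, u   [&-rule on 2]
6. [](~q -> ~p), u   [~->-rule on 3]
7. ~[][](~q -> ~p), u   [~->-rule on 3]
8. ~q -> ~p, u   [[]-rule on 6 via uRu]
9. ~[](~q -> ~p), v   [~[]-rule on 7: fresh world v, uRv]
10. ~q -> ~p, v   [[]-rule on 6 via uRv]
11. ~p, v   [->-rule on 10 (branches; this branch)]
12. ~(~q -> ~p), w   [~[]-rule on 9: fresh world w, vRw]
13. ~q, w   [~->-rule on 12]
14. p, w   [~->-rule on 12]
15. ~q -> ~p, w   [[]-rule on 6 via uRw]
16. ~p, w   [->-rule on 15 (branches; this branch)]
Accessibility: uRu, uRv, uRw, vRv, vRw, wRw
Branch closes: p and ~p both at w.
(One branch shown.) All branches close.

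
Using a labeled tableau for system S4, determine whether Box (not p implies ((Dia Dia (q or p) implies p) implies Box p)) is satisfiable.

Satisfiable (open branch found)

1. Box (not p implies ((Dia Dia (q or p) implies p) implies Box p)), 0
2. not p implies ((Dia Dia (q or p) implies p) implies Box p), 0
3. (Dia Dia (q or p) implies p) implies Box p, 0
4. Box p, 0
5. p, 0
Accessibility: 0R0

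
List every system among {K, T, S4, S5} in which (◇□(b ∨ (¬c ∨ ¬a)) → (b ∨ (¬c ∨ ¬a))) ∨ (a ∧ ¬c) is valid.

S5

S5-tableau for the negation ¬((◇□(b ∨ (¬c ∨ ¬a)) → (b ∨ (¬c ∨ ¬a))) ∨ (a ∧ ¬c)):
1. ¬((◇□(b ∨ (¬c ∨ ¬a)) → (b ∨ (¬c ∨ ¬a))) ∨ (a ∧ ¬c)), 0
2. ¬(◇□(b ∨ (¬c ∨ ¬a)) → (b ∨ (¬c ∨ ¬a))), 0   [¬∨-rule on 1]
3. ¬(a ∧ ¬c), 0   [¬∨-rule on 1]
4. ◇□(b ∨ (¬c ∨ ¬a)), 0   [¬→-rule on 2]
5. ¬(b ∨ (¬c ∨ ¬a)), 0   [¬→-rule on 2]
6. ¬b, 0   [¬∨-rule on 5]
7. ¬(¬c ∨ ¬a), 0   [¬∨-rule on 5]
8. c, 0   [¬∨-rule on 7]
9. a, 0   [¬∨-rule on 7]
10. □(b ∨ (¬c ∨ ¬a)), 1   [◇-rule on 4: fresh world 1, 0R1]
11. b ∨ (¬c ∨ ¬a), 0   [□-rule on 10 via 1R0]
12. b ∨ (¬c ∨ ¬a), 1   [□-rule on 10 via 1R1]
13. ¬c ∨ ¬a, 0   [∨-rule on 11 (branches; this branch)]
14. ¬c ∨ ¬a, 1   [∨-rule on 12 (branches; this branch)]
15. ¬a, 0   [∨-rule on 13 (branches; this branch)]
Accessibility: 0R0, 0R1, 1R0, 1R1
Branch closes: a and ¬a both at 0.
Every branch closes (one shown): valid in S5.
S4-tableau for the negation ¬((◇□(b ∨ (¬c ∨ ¬a)) → (b ∨ (¬c ∨ ¬a))) ∨ (a ∧ ¬c)):
1. ¬((◇□(b ∨ (¬c ∨ ¬a)) → (b ∨ (¬c ∨ ¬a))) ∨ (a ∧ ¬c)), 0
2. ¬(◇□(b ∨ (¬c ∨ ¬a)) → (b ∨ (¬c ∨ ¬a))), 0   [¬∨-rule on 1]
3. ¬(a ∧ ¬c), 0   [¬∨-rule on 1]
4. ◇□(b ∨ (¬c ∨ ¬a)), 0   [¬→-rule on 2]
5. ¬(b ∨ (¬c ∨ ¬a)), 0   [¬→-rule on 2]
6. ¬b, 0   [¬∨-rule on 5]
7. ¬(¬c ∨ ¬a), 0   [¬∨-rule on 5]
8. c, 0   [¬∨-rule on 7]
9. a, 0   [¬∨-rule on 7]
10. □(b ∨ (¬c ∨ ¬a)), 1   [◇-rule on 4: fresh world 1, 0R1]
11. b ∨ (¬c ∨ ¬a), 1   [□-rule on 10 via 1R1]
12. ¬c ∨ ¬a, 1   [∨-rule on 11 (branches; this branch)]
13. ¬a, 1   [∨-rule on 12 (branches; this branch)]
Accessibility: 0R0, 0R1, 1R1
Complete open branch: countermodel on an S4-frame, so not valid in S4, nor in K, T (the same frame is also a K-frame and a T-frame).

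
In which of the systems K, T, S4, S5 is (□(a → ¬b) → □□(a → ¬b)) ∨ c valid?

T-tableau for the negation ¬((□(a → ¬b) → □□(a → ¬b)) ∨ c):
1. ¬((□(a → ¬b) → □□(a → ¬b)) ∨ c), u
2. ¬(□(a → ¬b) → □□(a → ¬b)), u   [¬∨-rule on 1]
3. ¬c, u   [¬∨-rule on 1]
4. □(a → ¬b), u   [¬→-rule on 2]
5. ¬□□(a → ¬b), u   [¬→-rule on 2]
6. a → ¬b, u   [□-rule on 4 via uRu]
7. ¬b, u   [→-rule on 6 (branches; this branch)]
8. ¬□(a → ¬b), v   [¬□-rule on 5: fresh world v, uRv]
9. a → ¬b, v   [□-rule on 4 via uRv]
10. ¬b, v   [→-rule on 9 (branches; this branch)]
11. ¬(a → ¬b), w   [¬□-rule on 8: fresh world w, vRw]
12. a, w   [¬→-rule on 11]
13. b, w   [¬→-rule on 11]
Accessibility: uRu, uRv, vRv, vRw, wRw
Complete open branch: countermodel on a T-frame, so not valid in T, nor in K (the same frame is also a K-frame).
S4-tableau for the negation ¬((□(a → ¬b) → □□(a → ¬b)) ∨ c):
1. ¬((□(a → ¬b) → □□(a → ¬b)) ∨ c), u
2. ¬(□(a → ¬b) → □□(a → ¬b)), u   [¬∨-rule on 1]
3. ¬c, u   [¬∨-rule on 1]
4. □(a → ¬b), u   [¬→-rule on 2]
5. ¬□□(a → ¬b), u   [¬→-rule on 2]
6. a → ¬b, u   [□-rule on 4 via uRu]
7. ¬b, u   [→-rule on 6 (branches; this branch)]
8. ¬□(a → ¬b), v   [¬□-rule on 5: fresh world v, uRv]
9. a → ¬b, v   [□-rule on 4 via uRv]
10. ¬b, v   [→-rule on 9 (branches; this branch)]
11. ¬(a → ¬b), w   [¬□-rule on 8: fresh world w, vRw]
12. a, w   [¬→-rule on 11]
13. b, w   [¬→-rule on 11]
14. a → ¬b, w   [□-rule on 4 via uRw]
15. ¬b, w   [→-rule on 14 (branches; this branch)]
Accessibility: uRu, uRv, uRw, vRv, vRw, wRw
Branch closes: b and ¬b both at w.
Every branch closes (one shown): valid in S4, hence also in S5 (every theorem of S4 is a theorem of S5).

S4, S5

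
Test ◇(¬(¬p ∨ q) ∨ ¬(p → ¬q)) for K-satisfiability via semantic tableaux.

Yes, satisfiable

1. ◇(¬(¬p ∨ q) ∨ ¬(p → ¬q)), w0
2. ¬(¬p ∨ q) ∨ ¬(p → ¬q), w1   [◇-rule on 1: fresh world w1, w0Rw1]
3. ¬(p → ¬q), w1   [∨-rule on 2 (branches; this branch)]
4. p, w1   [¬→-rule on 3]
5. q, w1   [¬→-rule on 3]
Accessibility: w0Rw1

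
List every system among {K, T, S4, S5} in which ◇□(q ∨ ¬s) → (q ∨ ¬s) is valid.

S5-tableau for the negation ¬(◇□(q ∨ ¬s) → (q ∨ ¬s)):
1. ¬(◇□(q ∨ ¬s) → (q ∨ ¬s)), w0
2. ◇□(q ∨ ¬s), w0   [¬→-rule on 1]
3. ¬(q ∨ ¬s), w0   [¬→-rule on 1]
4. ¬q, w0   [¬∨-rule on 3]
5. s, w0   [¬∨-rule on 3]
6. □(q ∨ ¬s), w1   [◇-rule on 2: fresh world w1, w0Rw1]
7. q ∨ ¬s, w0   [□-rule on 6 via w1Rw0]
8. q ∨ ¬s, w1   [□-rule on 6 via w1Rw1]
9. ¬s, w0   [∨-rule on 7 (branches; this branch)]
Accessibility: w0Rw0, w0Rw1, w1Rw0, w1Rw1
Branch closes: s and ¬s both at w0.
Every branch closes (one shown): valid in S5.
S4-tableau for the negation ¬(◇□(q ∨ ¬s) → (q ∨ ¬s)):
1. ¬(◇□(q ∨ ¬s) → (q ∨ ¬s)), w0
2. ◇□(q ∨ ¬s), w0   [¬→-rule on 1]
3. ¬(q ∨ ¬s), w0   [¬→-rule on 1]
4. ¬q, w0   [¬∨-rule on 3]
5. s, w0   [¬∨-rule on 3]
6. □(q ∨ ¬s), w1   [◇-rule on 2: fresh world w1, w0Rw1]
7. q ∨ ¬s, w1   [□-rule on 6 via w1Rw1]
8. ¬s, w1   [∨-rule on 7 (branches; this branch)]
Accessibility: w0Rw0, w0Rw1, w1Rw1
Complete open branch: countermodel on an S4-frame, so not valid in S4, nor in K, T (the same frame is also a K-frame and a T-frame).

S5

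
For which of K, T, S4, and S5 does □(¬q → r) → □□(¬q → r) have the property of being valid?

S4-tableau for the negation ¬(□(¬q → r) → □□(¬q → r)):
1. ¬(□(¬q → r) → □□(¬q → r)), w0
2. □(¬q → r), w0
3. ¬□□(¬q → r), w0
4. ¬q → r, w0
5. r, w0
6. ¬□(¬q → r), w1
7. ¬q → r, w1
8. r, w1
9. ¬(¬q → r), w2
10. ¬q, w2
11. ¬r, w2
12. ¬q → r, w2
13. r, w2
Accessibility: w0Rw0, w0Rw1, w0Rw2, w1Rw1, w1Rw2, w2Rw2
Branch closes: r and ¬r both at w2.
Every branch closes (one shown): valid in S4, hence also in S5 (every theorem of S4 is a theorem of S5).
T-tableau for the negation ¬(□(¬q → r) → □□(¬q → r)):
1. ¬(□(¬q → r) → □□(¬q → r)), w0
2. □(¬q → r), w0
3. ¬□□(¬q → r), w0
4. ¬q → r, w0
5. r, w0
6. ¬□(¬q → r), w1
7. ¬q → r, w1
8. r, w1
9. ¬(¬q → r), w2
10. ¬q, w2
11. ¬r, w2
Accessibility: w0Rw0, w0Rw1, w1Rw1, w1Rw2, w2Rw2
Complete open branch: countermodel on a T-frame, so not valid in T, nor in K (the same frame is also a K-frame).

S4, S5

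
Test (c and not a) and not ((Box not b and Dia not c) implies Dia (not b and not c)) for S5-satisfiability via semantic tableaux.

Unsatisfiable

1. (c and not a) and not ((Box not b and Dia not c) implies Dia (not b and not c)), w0
2. c and not a, w0
3. not ((Box not b and Dia not c) implies Dia (not b and not c)), w0
4. c, w0
5. not a, w0
6. Box not b and Dia not c, w0
7. not Dia (not b and not c), w0
8. Box not b, w0
9. Dia not c, w0
10. not (not b and not c), w0
11. not b, w0
12. not c, w1
13. not (not b and not c), w1
14. not b, w1
15. c, w1
Accessibility: w0Rw0, w0Rw1, w1Rw0, w1Rw1
Branch closes: c and not c both at w1.
(One branch shown.) All branches close.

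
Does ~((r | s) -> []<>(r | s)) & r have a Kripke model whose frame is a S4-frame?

Satisfiable (open branch found)

1. ~((r | s) -> []<>(r | s)) & r, u
2. ~((r | s) -> []<>(r | s)), u
3. r, u
4. r | s, u
5. ~[]<>(r | s), u
6. s, u
7. ~<>(r | s), v
8. ~(r | s), v
9. ~r, v
10. ~s, v
Accessibility: uRu, uRv, vRv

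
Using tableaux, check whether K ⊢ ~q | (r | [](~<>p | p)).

No, not valid

Tableau for the negation ~(~q | (r | [](~<>p | p))):
1. ~(~q | (r | [](~<>p | p))), 0
2. q, 0
3. ~(r | [](~<>p | p)), 0
4. ~r, 0
5. ~[](~<>p | p), 0
6. ~(~<>p | p), 1
7. <>p, 1
8. ~p, 1
9. p, 2
Accessibility: 0R1, 1R2
The negation has an open branch (countermodel exists).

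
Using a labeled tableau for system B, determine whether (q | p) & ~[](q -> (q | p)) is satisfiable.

Unsatisfiable (every branch closes)

1. (q | p) & ~[](q -> (q | p)), 0
2. q | p, 0
3. ~[](q -> (q | p)), 0
4. p, 0
5. ~(q -> (q | p)), 1
6. q, 1
7. ~(q | p), 1
8. ~q, 1
9. ~p, 1
Accessibility: 0R0, 0R1, 1R0, 1R1
Branch closes: q and ~q both at 1.
(One branch shown.) All branches close.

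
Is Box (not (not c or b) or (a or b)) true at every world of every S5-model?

No, not valid

Tableau for the negation not Box (not (not c or b) or (a or b)):
1. not Box (not (not c or b) or (a or b)), 0
2. not (not (not c or b) or (a or b)), 1
3. not c or b, 1
4. not (a or b), 1
5. not a, 1
6. not b, 1
7. not c, 1
Accessibility: 0R0, 0R1, 1R0, 1R1
The negation has an open branch (countermodel exists).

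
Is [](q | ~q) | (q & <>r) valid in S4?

Tableau for the negation ~([](q | ~q) | (q & <>r)):
1. ~([](q | ~q) | (q & <>r)), u
2. ~[](q | ~q), u   [~|-rule on 1]
3. ~(q & <>r), u   [~|-rule on 1]
4. ~<>r, u   [~&-rule on 3 (branches; this branch)]
5. ~r, u   [~<>-rule on 4 via uRu]
6. ~(q | ~q), v   [~[]-rule on 2: fresh world v, uRv]
7. ~q, v   [~|-rule on 6]
8. q, v   [~|-rule on 6]
Accessibility: uRu, uRv, vRv
Branch closes: q and ~q both at v.
All branches of the negation close; one closing branch shown above.

Yes, valid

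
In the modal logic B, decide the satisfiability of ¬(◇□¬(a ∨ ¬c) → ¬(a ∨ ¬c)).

1. ¬(◇□¬(a ∨ ¬c) → ¬(a ∨ ¬c)), 0
2. ◇□¬(a ∨ ¬c), 0
3. a ∨ ¬c, 0
4. ¬c, 0
5. □¬(a ∨ ¬c), 1
6. ¬(a ∨ ¬c), 0
7. ¬a, 0
8. c, 0
Accessibility: 0R0, 0R1, 1R0, 1R1
Branch closes: c and ¬c both at 0.
Every branch closes; the branch above is one of them.

Unsatisfiable (every branch closes)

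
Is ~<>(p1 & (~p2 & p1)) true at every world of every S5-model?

Invalid (countermodel exists)

Tableau for the negation <>(p1 & (~p2 & p1)):
1. <>(p1 & (~p2 & p1)), 0
2. p1 & (~p2 & p1), 1
3. p1, 1
4. ~p2 & p1, 1
5. ~p2, 1
Accessibility: 0R0, 0R1, 1R0, 1R1
The negation has an open branch (countermodel exists).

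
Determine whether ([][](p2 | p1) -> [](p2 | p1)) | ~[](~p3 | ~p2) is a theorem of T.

Valid in T

Tableau for the negation ~(([][](p2 | p1) -> [](p2 | p1)) | ~[](~p3 | ~p2)):
1. ~(([][](p2 | p1) -> [](p2 | p1)) | ~[](~p3 | ~p2)), w0
2. ~([][](p2 | p1) -> [](p2 | p1)), w0   [~|-rule on 1]
3. [](~p3 | ~p2), w0   [~|-rule on 1]
4. [][](p2 | p1), w0   [~->-rule on 2]
5. ~[](p2 | p1), w0   [~->-rule on 2]
6. ~p3 | ~p2, w0   [[]-rule on 3 via w0Rw0]
7. [](p2 | p1), w0   [[]-rule on 4 via w0Rw0]
8. p2 | p1, w0   [[]-rule on 7 via w0Rw0]
9. ~p2, w0   [|-rule on 6 (branches; this branch)]
10. p1, w0   [|-rule on 8 (branches; this branch)]
11. ~(p2 | p1), w1   [~[]-rule on 5: fresh world w1, w0Rw1]
12. ~p2, w1   [~|-rule on 11]
13. ~p1, w1   [~|-rule on 11]
14. ~p3 | ~p2, w1   [[]-rule on 3 via w0Rw1]
15. [](p2 | p1), w1   [[]-rule on 4 via w0Rw1]
16. p2 | p1, w1   [[]-rule on 7 via w0Rw1]
17. p1, w1   [|-rule on 16 (branches; this branch)]
Accessibility: w0Rw0, w0Rw1, w1Rw1
Branch closes: p1 and ~p1 both at w1.
All branches of the negation close; one closing branch shown above.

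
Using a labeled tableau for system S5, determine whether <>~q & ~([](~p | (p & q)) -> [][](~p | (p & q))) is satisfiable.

No, unsatisfiable

1. <>~q & ~([](~p | (p & q)) -> [][](~p | (p & q))), 0
2. <>~q, 0
3. ~([](~p | (p & q)) -> [][](~p | (p & q))), 0
4. [](~p | (p & q)), 0
5. ~[][](~p | (p & q)), 0
6. ~p | (p & q), 0
7. p & q, 0
8. p, 0
9. q, 0
10. ~q, 1
11. ~p | (p & q), 1
12. ~p, 1
13. ~[](~p | (p & q)), 2
14. ~p | (p & q), 2
15. p & q, 2
16. p, 2
17. q, 2
18. ~(~p | (p & q)), 3
19. p, 3
20. ~(p & q), 3
21. ~p | (p & q), 3
22. ~q, 3
23. p & q, 3
24. q, 3
Accessibility: 0R0, 0R1, 0R2, 0R3, 1R0, 1R1, 1R2, 1R3, 2R0, 2R1, 2R2, 2R3, 3R0, 3R1, 3R2, 3R3
Branch closes: q and ~q both at 3.
Every branch closes; the branch above is one of them.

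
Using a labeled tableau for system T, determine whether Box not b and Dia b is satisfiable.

Unsatisfiable (every branch closes)

1. Box not b and Dia b, u
2. Box not b, u
3. Dia b, u
4. not b, u
5. b, v
6. not b, v
Accessibility: uRu, uRv, vRv
Branch closes: b and not b both at v.
Every branch closes; the branch above is one of them.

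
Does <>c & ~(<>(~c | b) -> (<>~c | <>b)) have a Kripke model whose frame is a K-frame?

1. <>c & ~(<>(~c | b) -> (<>~c | <>b)), u
2. <>c, u   [&-rule on 1]
3. ~(<>(~c | b) -> (<>~c | <>b)), u   [&-rule on 1]
4. <>(~c | b), u   [~->-rule on 3]
5. ~(<>~c | <>b), u   [~->-rule on 3]
6. ~<>~c, u   [~|-rule on 5]
7. ~<>b, u   [~|-rule on 5]
8. c, v   [<>-rule on 2: fresh world v, uRv]
9. ~b, v   [~<>-rule on 7 via uRv]
10. ~c | b, w   [<>-rule on 4: fresh world w, uRw]
11. c, w   [~<>-rule on 6 via uRw]
12. ~b, w   [~<>-rule on 7 via uRw]
13. b, w   [|-rule on 10 (branches; this branch)]
Accessibility: uRv, uRw
Branch closes: b and ~b both at w.
All branches of the tableau close; one closing branch shown above.

Unsatisfiable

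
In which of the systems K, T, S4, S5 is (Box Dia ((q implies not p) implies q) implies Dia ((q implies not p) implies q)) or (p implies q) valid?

T, S4, S5

T-tableau for the negation not ((Box Dia ((q implies not p) implies q) implies Dia ((q implies not p) implies q)) or (p implies q)):
1. not ((Box Dia ((q implies not p) implies q) implies Dia ((q implies not p) implies q)) or (p implies q)), 0
2. not (Box Dia ((q implies not p) implies q) implies Dia ((q implies not p) implies q)), 0
3. not (p implies q), 0
4. Box Dia ((q implies not p) implies q), 0
5. not Dia ((q implies not p) implies q), 0
6. p, 0
7. not q, 0
8. Dia ((q implies not p) implies q), 0
9. not ((q implies not p) implies q), 0
10. q implies not p, 0
11. (q implies not p) implies q, 1
12. Dia ((q implies not p) implies q), 1
13. not ((q implies not p) implies q), 1
14. q implies not p, 1
15. not q, 1
16. not (q implies not p), 1
17. q, 1
18. p, 1
Accessibility: 0R0, 0R1, 1R1
Branch closes: q and not q both at 1.
Every branch closes (one shown): valid in T, hence also in S4, S5 (every theorem of T is a theorem of S4 and S5).
K-tableau for the negation not ((Box Dia ((q implies not p) implies q) implies Dia ((q implies not p) implies q)) or (p implies q)):
1. not ((Box Dia ((q implies not p) implies q) implies Dia ((q implies not p) implies q)) or (p implies q)), 0
2. not (Box Dia ((q implies not p) implies q) implies Dia ((q implies not p) implies q)), 0
3. not (p implies q), 0
4. Box Dia ((q implies not p) implies q), 0
5. not Dia ((q implies not p) implies q), 0
6. p, 0
7. not q, 0
Complete open branch: countermodel on a K-frame, so not valid in K.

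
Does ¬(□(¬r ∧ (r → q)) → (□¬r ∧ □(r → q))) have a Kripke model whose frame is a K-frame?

1. ¬(□(¬r ∧ (r → q)) → (□¬r ∧ □(r → q))), 0
2. □(¬r ∧ (r → q)), 0   [¬→-rule on 1]
3. ¬(□¬r ∧ □(r → q)), 0   [¬→-rule on 1]
4. ¬□(r → q), 0   [¬∧-rule on 3 (branches; this branch)]
5. ¬(r → q), 1   [¬□-rule on 4: fresh world 1, 0R1]
6. r, 1   [¬→-rule on 5]
7. ¬q, 1   [¬→-rule on 5]
8. ¬r ∧ (r → q), 1   [□-rule on 2 via 0R1]
9. ¬r, 1   [∧-rule on 8]
10. r → q, 1   [∧-rule on 8]
Accessibility: 0R1
Branch closes: r and ¬r both at 1.
(One branch shown.) All branches close.

No, unsatisfiable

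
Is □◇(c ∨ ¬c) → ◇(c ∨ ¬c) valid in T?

Yes, valid

Tableau for the negation ¬(□◇(c ∨ ¬c) → ◇(c ∨ ¬c)):
1. ¬(□◇(c ∨ ¬c) → ◇(c ∨ ¬c)), 0
2. □◇(c ∨ ¬c), 0
3. ¬◇(c ∨ ¬c), 0
4. ◇(c ∨ ¬c), 0
5. ¬(c ∨ ¬c), 0
6. ¬c, 0
7. c, 0
Accessibility: 0R0
Branch closes: c and ¬c both at 0.
Every branch of the negation's tableau closes; the branch above is one of them.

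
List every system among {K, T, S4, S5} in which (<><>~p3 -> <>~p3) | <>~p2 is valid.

T-tableau for the negation ~((<><>~p3 -> <>~p3) | <>~p2):
1. ~((<><>~p3 -> <>~p3) | <>~p2), u
2. ~(<><>~p3 -> <>~p3), u   [~|-rule on 1]
3. ~<>~p2, u   [~|-rule on 1]
4. <><>~p3, u   [~->-rule on 2]
5. ~<>~p3, u   [~->-rule on 2]
6. p2, u   [~<>-rule on 3 via uRu]
7. p3, u   [~<>-rule on 5 via uRu]
8. <>~p3, v   [<>-rule on 4: fresh world v, uRv]
9. p2, v   [~<>-rule on 3 via uRv]
10. p3, v   [~<>-rule on 5 via uRv]
11. ~p3, w   [<>-rule on 8: fresh world w, vRw]
Accessibility: uRu, uRv, vRv, vRw, wRw
Complete open branch: countermodel on a T-frame, so not valid in T, nor in K (the same frame is also a K-frame).
S4-tableau for the negation ~((<><>~p3 -> <>~p3) | <>~p2):
1. ~((<><>~p3 -> <>~p3) | <>~p2), u
2. ~(<><>~p3 -> <>~p3), u   [~|-rule on 1]
3. ~<>~p2, u   [~|-rule on 1]
4. <><>~p3, u   [~->-rule on 2]
5. ~<>~p3, u   [~->-rule on 2]
6. p2, u   [~<>-rule on 3 via uRu]
7. p3, u   [~<>-rule on 5 via uRu]
8. <>~p3, v   [<>-rule on 4: fresh world v, uRv]
9. p2, v   [~<>-rule on 3 via uRv]
10. p3, v   [~<>-rule on 5 via uRv]
11. ~p3, w   [<>-rule on 8: fresh world w, vRw]
12. p2, w   [~<>-rule on 3 via uRw]
13. p3, w   [~<>-rule on 5 via uRw]
Accessibility: uRu, uRv, uRw, vRv, vRw, wRw
Branch closes: p3 and ~p3 both at w.
Every branch closes (one shown): valid in S4, hence also in S5 (every theorem of S4 is a theorem of S5).

S4, S5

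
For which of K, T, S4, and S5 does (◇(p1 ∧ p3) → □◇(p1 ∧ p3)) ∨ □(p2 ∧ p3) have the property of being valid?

S5

S5-tableau for the negation ¬((◇(p1 ∧ p3) → □◇(p1 ∧ p3)) ∨ □(p2 ∧ p3)):
1. ¬((◇(p1 ∧ p3) → □◇(p1 ∧ p3)) ∨ □(p2 ∧ p3)), u
2. ¬(◇(p1 ∧ p3) → □◇(p1 ∧ p3)), u   [¬∨-rule on 1]
3. ¬□(p2 ∧ p3), u   [¬∨-rule on 1]
4. ◇(p1 ∧ p3), u   [¬→-rule on 2]
5. ¬□◇(p1 ∧ p3), u   [¬→-rule on 2]
6. ¬(p2 ∧ p3), v   [¬□-rule on 3: fresh world v, uRv]
7. ¬p3, v   [¬∧-rule on 6 (branches; this branch)]
8. p1 ∧ p3, w   [◇-rule on 4: fresh world w, uRw]
9. p1, w   [∧-rule on 8]
10. p3, w   [∧-rule on 8]
11. ¬◇(p1 ∧ p3), x   [¬□-rule on 5: fresh world x, uRx]
12. ¬(p1 ∧ p3), u   [¬◇-rule on 11 via xRu]
13. ¬(p1 ∧ p3), v   [¬◇-rule on 11 via xRv]
14. ¬(p1 ∧ p3), w   [¬◇-rule on 11 via xRw]
15. ¬(p1 ∧ p3), x   [¬◇-rule on 11 via xRx]
16. ¬p3, u   [¬∧-rule on 12 (branches; this branch)]
17. ¬p3, w   [¬∧-rule on 14 (branches; this branch)]
Accessibility: uRu, uRv, uRw, uRx, vRu, vRv, vRw, vRx, wRu, wRv, wRw, wRx, xRu, xRv, xRw, xRx
Branch closes: p3 and ¬p3 both at w.
Every branch closes (one shown): valid in S5.
S4-tableau for the negation ¬((◇(p1 ∧ p3) → □◇(p1 ∧ p3)) ∨ □(p2 ∧ p3)):
1. ¬((◇(p1 ∧ p3) → □◇(p1 ∧ p3)) ∨ □(p2 ∧ p3)), u
2. ¬(◇(p1 ∧ p3) → □◇(p1 ∧ p3)), u   [¬∨-rule on 1]
3. ¬□(p2 ∧ p3), u   [¬∨-rule on 1]
4. ◇(p1 ∧ p3), u   [¬→-rule on 2]
5. ¬□◇(p1 ∧ p3), u   [¬→-rule on 2]
6. ¬(p2 ∧ p3), v   [¬□-rule on 3: fresh world v, uRv]
7. ¬p3, v   [¬∧-rule on 6 (branches; this branch)]
8. p1 ∧ p3, w   [◇-rule on 4: fresh world w, uRw]
9. p1, w   [∧-rule on 8]
10. p3, w   [∧-rule on 8]
11. ¬◇(p1 ∧ p3), x   [¬□-rule on 5: fresh world x, uRx]
12. ¬(p1 ∧ p3), x   [¬◇-rule on 11 via xRx]
13. ¬p3, x   [¬∧-rule on 12 (branches; this branch)]
Accessibility: uRu, uRv, uRw, uRx, vRv, wRw, xRx
Complete open branch: countermodel on an S4-frame, so not valid in S4, nor in K, T (the same frame is also a K-frame and a T-frame).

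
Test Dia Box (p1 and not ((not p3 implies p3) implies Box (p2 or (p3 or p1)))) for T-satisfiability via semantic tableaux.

1. Dia Box (p1 and not ((not p3 implies p3) implies Box (p2 or (p3 or p1)))), 0
2. Box (p1 and not ((not p3 implies p3) implies Box (p2 or (p3 or p1)))), 1
3. p1 and not ((not p3 implies p3) implies Box (p2 or (p3 or p1))), 1
4. p1, 1
5. not ((not p3 implies p3) implies Box (p2 or (p3 or p1))), 1
6. not p3 implies p3, 1
7. not Box (p2 or (p3 or p1)), 1
8. p3, 1
9. not (p2 or (p3 or p1)), 2
10. not p2, 2
11. not (p3 or p1), 2
12. not p3, 2
13. not p1, 2
14. p1 and not ((not p3 implies p3) implies Box (p2 or (p3 or p1))), 2
15. p1, 2
16. not ((not p3 implies p3) implies Box (p2 or (p3 or p1))), 2
Accessibility: 0R0, 0R1, 1R1, 1R2, 2R2
Branch closes: p1 and not p1 both at 2.
(One branch shown.) All branches close.

Unsatisfiable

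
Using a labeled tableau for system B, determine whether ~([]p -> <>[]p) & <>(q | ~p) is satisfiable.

No, unsatisfiable

1. ~([]p -> <>[]p) & <>(q | ~p), 0
2. ~([]p -> <>[]p), 0
3. <>(q | ~p), 0
4. []p, 0
5. ~<>[]p, 0
6. p, 0
7. ~[]p, 0
8. q | ~p, 1
9. p, 1
10. ~[]p, 1
11. q, 1
12. ~p, 2
13. p, 2
Accessibility: 0R0, 0R1, 0R2, 1R0, 1R1, 2R0, 2R2
Branch closes: p and ~p both at 2.
Every branch closes; the branch above is one of them.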